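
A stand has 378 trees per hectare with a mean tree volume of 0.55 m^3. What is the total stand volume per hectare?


V_stand = 378 * 0.55 = 207.9 m^3/ha

207.9 m^3/ha


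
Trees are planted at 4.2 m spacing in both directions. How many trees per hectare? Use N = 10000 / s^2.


N = 10000 / 4.2^2 = 10000 / 17.64 = 566.893 ≈ 567 trees/ha

567 trees/ha


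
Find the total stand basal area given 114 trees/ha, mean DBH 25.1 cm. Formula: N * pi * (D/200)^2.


(D/200)^2 = (25.1/200)^2 = 0.1255^2 = 0.01575025
Individual BA = 3.141593 * 0.01575025 = 0.0494809 m^2
Stand BA = 114 * 0.0494809 = 5.64082 ≈ 5.64 m^2/ha

5.64 m^2/ha


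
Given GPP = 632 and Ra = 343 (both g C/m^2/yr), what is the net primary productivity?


NPP = GPP - Ra = 632 - 343 = 289 g C/m^2/yr

289 g C/m^2/yr


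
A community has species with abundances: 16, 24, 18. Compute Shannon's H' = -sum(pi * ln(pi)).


Total N = 16 + 24 + 18 = 58
Per-species terms:
  p = 16/58 = 0.275862; ln(p) = -1.287855; p*ln(p) = 0.275862 * (-1.287855) = -0.355270
  p = 24/58 = 0.413793; ln(p) = -0.882389; p*ln(p) = 0.413793 * (-0.882389) = -0.365126
  p = 18/58 = 0.310345; ln(p) = -1.170071; p*ln(p) = 0.310345 * (-1.170071) = -0.363126
sum(p*ln(p)) = (-0.355270) + (-0.365126) + (-0.363126) = -1.083522
H' = -(-1.083522) = 1.083522 ≈ 1.0835

1.0835


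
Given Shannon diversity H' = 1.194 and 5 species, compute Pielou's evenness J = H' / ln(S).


ln(5) = 1.60944
J = H' / ln(S) = 1.194 / 1.60944 = 0.741873 ≈ 0.7419

0.7419


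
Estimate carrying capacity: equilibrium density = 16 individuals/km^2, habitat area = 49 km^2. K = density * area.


K = 16 * 49 = 784 individuals

784 individuals


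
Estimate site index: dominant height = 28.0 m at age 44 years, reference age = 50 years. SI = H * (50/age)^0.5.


50/44 = 1.13636
(1.13636)^0.5 = 1.06600
SI = 28.0 * 1.06600 = 29.8480 ≈ 29.8 m

29.8 m


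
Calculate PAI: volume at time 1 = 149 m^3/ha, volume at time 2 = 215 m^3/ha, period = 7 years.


PAI = (V2 - V1) / period = (215 - 149) / 7 = 66 / 7 = 9.4286 ≈ 9.43 m^3/ha/yr

9.43 m^3/ha/yr


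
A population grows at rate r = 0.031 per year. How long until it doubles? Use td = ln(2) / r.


td = ln(2) / 0.031 = 0.693147 / 0.031 = 22.3596 ≈ 22.4 years

22.4 years


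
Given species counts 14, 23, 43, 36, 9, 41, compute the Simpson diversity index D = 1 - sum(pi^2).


Total N = 14 + 23 + 43 + 36 + 9 + 41 = 166
Per-species terms:
  p = 14/166 = 0.084337; p^2 = 0.084337^2 = 0.007113
  p = 23/166 = 0.138554; p^2 = 0.138554^2 = 0.019197
  p = 43/166 = 0.259036; p^2 = 0.259036^2 = 0.067100
  p = 36/166 = 0.216867; p^2 = 0.216867^2 = 0.047031
  p = 9/166 = 0.054217; p^2 = 0.054217^2 = 0.002939
  p = 41/166 = 0.246988; p^2 = 0.246988^2 = 0.061003
sum(p^2) = 0.007113 + 0.019197 + 0.067100 + 0.047031 + 0.002939 + 0.061003 = 0.204383
D = 1 - 0.204383 = 0.795617 ≈ 0.7956

0.7956


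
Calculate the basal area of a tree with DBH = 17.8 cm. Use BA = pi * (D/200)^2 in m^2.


D/200 = 17.8/200 = 0.089 m
(D/200)^2 = 0.089^2 = 0.007921
BA = 3.141593 * 0.007921 = 0.0248846 ≈ 0.0249 m^2

0.0249 m^2


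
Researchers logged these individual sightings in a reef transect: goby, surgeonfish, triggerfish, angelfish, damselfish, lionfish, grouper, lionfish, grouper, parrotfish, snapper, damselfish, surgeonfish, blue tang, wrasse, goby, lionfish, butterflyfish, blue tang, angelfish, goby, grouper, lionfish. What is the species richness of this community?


Total individuals logged = 23
Distinct species (count of individuals): goby (3), surgeonfish (2), triggerfish (1), angelfish (2), damselfish (2), lionfish (4), grouper (3), parrotfish (1), snapper (1), blue tang (2), wrasse (1), butterflyfish (1)
Species richness = number of distinct species = 12

12


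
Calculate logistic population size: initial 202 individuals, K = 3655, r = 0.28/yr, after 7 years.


(K - N0)/N0 = (3655 - 202)/202 = 3453/202 = 17.0941
r*t = 0.28 * 7 = 1.96; exp(-1.96) = 0.140858
17.0941 * 0.140858 = 2.40784
1 + 2.40784 = 3.40784
N = 3655 / 3.40784 = 1072.53 ≈ 1073

1073


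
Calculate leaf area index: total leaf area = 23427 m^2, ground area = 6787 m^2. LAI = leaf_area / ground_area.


LAI = 23427 / 6787 = 3.4517 ≈ 3.45

3.45


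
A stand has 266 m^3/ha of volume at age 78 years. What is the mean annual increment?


MAI = 266 / 78 = 3.4103 ≈ 3.41 m^3/ha/yr

3.41 m^3/ha/yr


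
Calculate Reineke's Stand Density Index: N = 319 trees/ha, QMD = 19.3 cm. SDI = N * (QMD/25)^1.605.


QMD/25 = 19.3/25 = 0.772
(0.772)^1.605 = exp(1.605 * ln(0.772)) = exp(1.605 * (-0.258771)) = exp(-0.415327) = 0.660124
SDI = 319 * 0.660124 = 210.580 ≈ 211

211


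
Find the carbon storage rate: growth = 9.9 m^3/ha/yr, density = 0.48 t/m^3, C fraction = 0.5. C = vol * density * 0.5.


C = 9.9 * 0.48 * 0.5 = 2.376 ≈ 2.38 t C/ha/yr

2.38 t C/ha/yr


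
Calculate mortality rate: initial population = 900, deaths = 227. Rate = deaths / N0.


Mortality rate = 227 / 900 = 0.252222 ≈ 0.2522

0.2522


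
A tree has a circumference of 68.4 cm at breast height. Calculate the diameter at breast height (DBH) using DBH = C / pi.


DBH = C / pi = 68.4 / 3.141593 = 21.7724 ≈ 21.77 cm

21.77 cm


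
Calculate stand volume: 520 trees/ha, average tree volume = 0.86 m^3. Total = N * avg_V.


V_stand = 520 * 0.86 = 447.2 m^3/ha

447.2 m^3/ha


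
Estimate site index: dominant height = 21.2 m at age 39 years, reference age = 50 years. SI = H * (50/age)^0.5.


50/39 = 1.28205
(1.28205)^0.5 = 1.13228
SI = 21.2 * 1.13228 = 24.0043 ≈ 24.0 m

24.0 m


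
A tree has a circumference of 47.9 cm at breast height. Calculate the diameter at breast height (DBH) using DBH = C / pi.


DBH = C / pi = 47.9 / 3.141593 = 15.2470 ≈ 15.25 cm

15.25 cm


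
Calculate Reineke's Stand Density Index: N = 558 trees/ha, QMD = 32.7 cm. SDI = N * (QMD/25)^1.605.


QMD/25 = 32.7/25 = 1.308
(1.308)^1.605 = exp(1.605 * ln(1.308)) = exp(1.605 * 0.268499) = exp(0.430941) = 1.53870
SDI = 558 * 1.53870 = 858.595 ≈ 859

859


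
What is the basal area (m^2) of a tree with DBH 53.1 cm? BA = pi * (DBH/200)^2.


D/200 = 53.1/200 = 0.2655 m
(D/200)^2 = 0.2655^2 = 0.07049025
BA = 3.141593 * 0.07049025 = 0.221452 ≈ 0.2215 m^2

0.2215 m^2


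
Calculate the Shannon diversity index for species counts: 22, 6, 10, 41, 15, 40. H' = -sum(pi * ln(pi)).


Total N = 22 + 6 + 10 + 41 + 15 + 40 = 134
Per-species terms:
  p = 22/134 = 0.164179; ln(p) = -1.806798; p*ln(p) = 0.164179 * (-1.806798) = -0.296638
  p = 6/134 = 0.044776; ln(p) = -3.106083; p*ln(p) = 0.044776 * (-3.106083) = -0.139078
  p = 10/134 = 0.074627; ln(p) = -2.595253; p*ln(p) = 0.074627 * (-2.595253) = -0.193676
  p = 41/134 = 0.305970; ln(p) = -1.184268; p*ln(p) = 0.305970 * (-1.184268) = -0.362350
  p = 15/134 = 0.111940; ln(p) = -2.189792; p*ln(p) = 0.111940 * (-2.189792) = -0.245125
  p = 40/134 = 0.298507; ln(p) = -1.208962; p*ln(p) = 0.298507 * (-1.208962) = -0.360884
sum(p*ln(p)) = (-0.296638) + (-0.139078) + (-0.193676) + (-0.362350) + (-0.245125) + (-0.360884) = -1.597751
H' = -(-1.597751) = 1.597751 ≈ 1.5978

1.5978


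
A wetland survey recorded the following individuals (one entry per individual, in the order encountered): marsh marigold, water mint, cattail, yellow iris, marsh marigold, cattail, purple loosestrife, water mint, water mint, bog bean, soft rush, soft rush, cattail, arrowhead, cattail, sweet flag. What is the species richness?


Total individuals logged = 16
Distinct species (count of individuals): marsh marigold (2), water mint (3), cattail (4), yellow iris (1), purple loosestrife (1), bog bean (1), soft rush (2), arrowhead (1), sweet flag (1)
Species richness = number of distinct species = 9

9


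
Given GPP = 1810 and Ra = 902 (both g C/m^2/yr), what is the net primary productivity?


NPP = GPP - Ra = 1810 - 902 = 908 g C/m^2/yr

908 g C/m^2/yr


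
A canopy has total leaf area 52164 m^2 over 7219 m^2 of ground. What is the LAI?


LAI = 52164 / 7219 = 7.2259 ≈ 7.23

7.23


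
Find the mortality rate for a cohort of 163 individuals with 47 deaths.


Mortality rate = 47 / 163 = 0.288344 ≈ 0.2883

0.2883


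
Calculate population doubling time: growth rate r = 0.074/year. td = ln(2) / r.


td = ln(2) / 0.074 = 0.693147 / 0.074 = 9.36685 ≈ 9.4 years

9.4 years


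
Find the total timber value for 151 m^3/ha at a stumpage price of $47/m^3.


Value = 151 * 47 = $7097/ha

$7097/ha


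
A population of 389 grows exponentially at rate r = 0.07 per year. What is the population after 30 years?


r*t = 0.07 * 30 = 2.1
exp(2.1) = 8.16617
N = 389 * 8.16617 = 3176.64 ≈ 3177

3177


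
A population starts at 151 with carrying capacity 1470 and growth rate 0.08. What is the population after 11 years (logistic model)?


(K - N0)/N0 = (1470 - 151)/151 = 1319/151 = 8.73510
r*t = 0.08 * 11 = 0.88; exp(-0.88) = 0.414783
8.73510 * 0.414783 = 3.62317
1 + 3.62317 = 4.62317
N = 1470 / 4.62317 = 317.964 ≈ 318

318


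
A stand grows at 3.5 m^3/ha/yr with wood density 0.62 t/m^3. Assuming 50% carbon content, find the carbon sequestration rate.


C = 3.5 * 0.62 * 0.5 = 1.085 ≈ 1.09 t C/ha/yr

1.09 t C/ha/yr


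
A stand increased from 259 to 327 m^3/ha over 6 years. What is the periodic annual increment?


PAI = (V2 - V1) / period = (327 - 259) / 6 = 68 / 6 = 11.3333 ≈ 11.33 m^3/ha/yr

11.33 m^3/ha/yr


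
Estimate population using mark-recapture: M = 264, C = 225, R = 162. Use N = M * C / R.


N = M * C / R = 264 * 225 / 162 = 59400 / 162 = 366.67 ≈ 367

367 individuals


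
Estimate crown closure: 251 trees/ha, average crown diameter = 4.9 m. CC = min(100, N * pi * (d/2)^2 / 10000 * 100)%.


(d/2)^2 = (4.9/2)^2 = 2.45^2 = 6.0025
Crown area = 3.141593 * 6.0025 = 18.8574 m^2
N * area / 10000 * 100 = 251 * 18.8574 / 10000 * 100 = 47.3321
CC = min(100, 47.3321) = 47.3321 ≈ 47.3%

47.3%


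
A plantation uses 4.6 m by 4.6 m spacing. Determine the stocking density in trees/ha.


N = 10000 / 4.6^2 = 10000 / 21.16 = 472.590 ≈ 473 trees/ha

473 trees/ha


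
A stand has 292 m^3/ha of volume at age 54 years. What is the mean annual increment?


MAI = 292 / 54 = 5.4074 ≈ 5.41 m^3/ha/yr

5.41 m^3/ha/yr


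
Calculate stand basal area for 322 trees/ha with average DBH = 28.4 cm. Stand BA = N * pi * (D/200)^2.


(D/200)^2 = (28.4/200)^2 = 0.142^2 = 0.020164
Individual BA = 3.141593 * 0.020164 = 0.0633471 m^2
Stand BA = 322 * 0.0633471 = 20.3978 ≈ 20.40 m^2/ha

20.40 m^2/ha


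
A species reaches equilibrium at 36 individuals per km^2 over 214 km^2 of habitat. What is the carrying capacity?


K = 36 * 214 = 7704 individuals

7704 individuals


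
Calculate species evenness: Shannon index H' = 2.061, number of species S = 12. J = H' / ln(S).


ln(12) = 2.48491
J = H' / ln(S) = 2.061 / 2.48491 = 0.829406 ≈ 0.8294

0.8294


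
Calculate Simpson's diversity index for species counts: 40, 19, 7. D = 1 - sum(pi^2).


Total N = 40 + 19 + 7 = 66
Per-species terms:
  p = 40/66 = 0.606061; p^2 = 0.606061^2 = 0.367310
  p = 19/66 = 0.287879; p^2 = 0.287879^2 = 0.082874
  p = 7/66 = 0.106061; p^2 = 0.106061^2 = 0.011249
sum(p^2) = 0.367310 + 0.082874 + 0.011249 = 0.461433
D = 1 - 0.461433 = 0.538567 ≈ 0.5386

0.5386


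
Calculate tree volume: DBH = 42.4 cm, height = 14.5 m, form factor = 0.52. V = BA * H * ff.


(D/200)^2 = (42.4/200)^2 = 0.212^2 = 0.044944
BA = 3.141593 * 0.044944 = 0.141196 m^2
V = 0.141196 * 14.5 * 0.52 = 1.06462 ≈ 1.065 m^3

1.065 m^3


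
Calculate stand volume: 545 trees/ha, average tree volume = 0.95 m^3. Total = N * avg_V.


V_stand = 545 * 0.95 = 517.75 ≈ 517.8 m^3/ha

517.8 m^3/ha


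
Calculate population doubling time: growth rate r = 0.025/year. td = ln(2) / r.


td = ln(2) / 0.025 = 0.693147 / 0.025 = 27.7259 ≈ 27.7 years

27.7 years


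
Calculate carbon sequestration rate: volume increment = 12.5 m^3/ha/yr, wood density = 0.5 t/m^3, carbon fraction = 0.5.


C = 12.5 * 0.5 * 0.5 = 3.125 ≈ 3.13 t C/ha/yr

3.13 t C/ha/yr


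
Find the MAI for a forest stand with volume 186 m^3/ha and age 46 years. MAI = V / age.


MAI = 186 / 46 = 4.0435 ≈ 4.04 m^3/ha/yr

4.04 m^3/ha/yr


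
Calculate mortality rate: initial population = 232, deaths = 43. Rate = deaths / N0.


Mortality rate = 43 / 232 = 0.185345 ≈ 0.1853

0.1853


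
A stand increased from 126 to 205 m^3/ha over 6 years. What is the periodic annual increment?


PAI = (V2 - V1) / period = (205 - 126) / 6 = 79 / 6 = 13.1667 ≈ 13.17 m^3/ha/yr

13.17 m^3/ha/yr


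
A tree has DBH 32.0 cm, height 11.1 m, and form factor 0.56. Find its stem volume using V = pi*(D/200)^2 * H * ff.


(D/200)^2 = (32.0/200)^2 = 0.16^2 = 0.0256
BA = 3.141593 * 0.0256 = 0.0804248 m^2
V = 0.0804248 * 11.1 * 0.56 = 0.499921 ≈ 0.500 m^3

0.500 m^3


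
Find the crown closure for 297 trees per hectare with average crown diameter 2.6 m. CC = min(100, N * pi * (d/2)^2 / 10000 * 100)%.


(d/2)^2 = (2.6/2)^2 = 1.3^2 = 1.69
Crown area = 3.141593 * 1.69 = 5.30929 m^2
N * area / 10000 * 100 = 297 * 5.30929 / 10000 * 100 = 15.7686
CC = min(100, 15.7686) = 15.7686 ≈ 15.8%

15.8%


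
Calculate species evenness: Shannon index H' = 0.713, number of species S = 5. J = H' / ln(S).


ln(5) = 1.60944
J = H' / ln(S) = 0.713 / 1.60944 = 0.443011 ≈ 0.4430

0.4430


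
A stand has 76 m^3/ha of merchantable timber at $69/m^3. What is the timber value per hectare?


Value = 76 * 69 = $5244/ha

$5244/ha


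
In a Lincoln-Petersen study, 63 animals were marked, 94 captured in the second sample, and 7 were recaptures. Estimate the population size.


N = M * C / R = 63 * 94 / 7 = 5922 / 7 = 846

846 individuals


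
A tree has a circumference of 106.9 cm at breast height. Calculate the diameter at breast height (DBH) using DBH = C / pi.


DBH = C / pi = 106.9 / 3.141593 = 34.0273 ≈ 34.03 cm

34.03 cm


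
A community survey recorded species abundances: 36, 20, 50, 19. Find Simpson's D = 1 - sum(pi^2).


Total N = 36 + 20 + 50 + 19 = 125
Per-species terms:
  p = 36/125 = 0.288000; p^2 = 0.288000^2 = 0.082944
  p = 20/125 = 0.160000; p^2 = 0.160000^2 = 0.025600
  p = 50/125 = 0.400000; p^2 = 0.400000^2 = 0.160000
  p = 19/125 = 0.152000; p^2 = 0.152000^2 = 0.023104
sum(p^2) = 0.082944 + 0.025600 + 0.160000 + 0.023104 = 0.291648
D = 1 - 0.291648 = 0.708352 ≈ 0.7084

0.7084


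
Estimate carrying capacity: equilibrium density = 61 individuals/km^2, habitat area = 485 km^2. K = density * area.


K = 61 * 485 = 29585 individuals

29585 individuals


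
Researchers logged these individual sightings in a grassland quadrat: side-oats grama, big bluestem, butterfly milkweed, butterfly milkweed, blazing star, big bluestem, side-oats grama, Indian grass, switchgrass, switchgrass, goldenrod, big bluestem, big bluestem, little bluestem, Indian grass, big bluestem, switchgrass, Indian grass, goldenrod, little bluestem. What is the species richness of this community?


Total individuals logged = 20
Distinct species (count of individuals): side-oats grama (2), big bluestem (5), butterfly milkweed (2), blazing star (1), Indian grass (3), switchgrass (3), goldenrod (2), little bluestem (2)
Species richness = number of distinct species = 8

8


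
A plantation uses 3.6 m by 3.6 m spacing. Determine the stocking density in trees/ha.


N = 10000 / 3.6^2 = 10000 / 12.96 = 771.605 ≈ 772 trees/ha

772 trees/ha


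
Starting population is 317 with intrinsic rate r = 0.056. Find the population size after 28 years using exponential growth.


r*t = 0.056 * 28 = 1.568
exp(1.568) = 4.79704
N = 317 * 4.79704 = 1520.66 ≈ 1521

1521


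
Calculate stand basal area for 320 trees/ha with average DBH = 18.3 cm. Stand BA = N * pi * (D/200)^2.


(D/200)^2 = (18.3/200)^2 = 0.0915^2 = 0.00837225
Individual BA = 3.141593 * 0.00837225 = 0.0263022 m^2
Stand BA = 320 * 0.0263022 = 8.41670 ≈ 8.42 m^2/ha

8.42 m^2/ha


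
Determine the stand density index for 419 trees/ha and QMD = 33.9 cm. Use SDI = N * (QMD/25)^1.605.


QMD/25 = 33.9/25 = 1.356
(1.356)^1.605 = exp(1.605 * ln(1.356)) = exp(1.605 * 0.304539) = exp(0.488785) = 1.63033
SDI = 419 * 1.63033 = 683.108 ≈ 683

683


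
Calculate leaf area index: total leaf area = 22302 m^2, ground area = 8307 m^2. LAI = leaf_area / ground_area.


LAI = 22302 / 8307 = 2.6847 ≈ 2.68

2.68


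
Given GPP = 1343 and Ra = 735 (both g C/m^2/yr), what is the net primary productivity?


NPP = GPP - Ra = 1343 - 735 = 608 g C/m^2/yr

608 g C/m^2/yr


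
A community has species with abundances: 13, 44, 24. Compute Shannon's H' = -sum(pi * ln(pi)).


Total N = 13 + 44 + 24 = 81
Per-species terms:
  p = 13/81 = 0.160494; ln(p) = -1.829499; p*ln(p) = 0.160494 * (-1.829499) = -0.293624
  p = 44/81 = 0.543210; ln(p) = -0.610259; p*ln(p) = 0.543210 * (-0.610259) = -0.331499
  p = 24/81 = 0.296296; ln(p) = -1.216396; p*ln(p) = 0.296296 * (-1.216396) = -0.360413
sum(p*ln(p)) = (-0.293624) + (-0.331499) + (-0.360413) = -0.985536
H' = -(-0.985536) = 0.985536 ≈ 0.9855

0.9855


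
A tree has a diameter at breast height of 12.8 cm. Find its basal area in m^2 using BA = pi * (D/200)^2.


D/200 = 12.8/200 = 0.064 m
(D/200)^2 = 0.064^2 = 0.004096
BA = 3.141593 * 0.004096 = 0.0128680 ≈ 0.0129 m^2

0.0129 m^2


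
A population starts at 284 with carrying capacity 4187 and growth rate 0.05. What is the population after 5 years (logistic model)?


(K - N0)/N0 = (4187 - 284)/284 = 3903/284 = 13.7430
r*t = 0.05 * 5 = 0.25; exp(-0.25) = 0.778801
13.7430 * 0.778801 = 10.7031
1 + 10.7031 = 11.7031
N = 4187 / 11.7031 = 357.768 ≈ 358

358


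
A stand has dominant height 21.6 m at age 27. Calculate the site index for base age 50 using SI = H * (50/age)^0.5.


50/27 = 1.85185
(1.85185)^0.5 = 1.36083
SI = 21.6 * 1.36083 = 29.3939 ≈ 29.4 m

29.4 m


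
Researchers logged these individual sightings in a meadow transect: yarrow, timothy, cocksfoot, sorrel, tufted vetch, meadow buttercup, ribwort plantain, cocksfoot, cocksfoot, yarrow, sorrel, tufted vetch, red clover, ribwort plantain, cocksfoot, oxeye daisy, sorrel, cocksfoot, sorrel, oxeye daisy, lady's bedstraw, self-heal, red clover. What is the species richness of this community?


Total individuals logged = 23
Distinct species (count of individuals): yarrow (2), timothy (1), cocksfoot (5), sorrel (4), tufted vetch (2), meadow buttercup (1), ribwort plantain (2), red clover (2), oxeye daisy (2), lady's bedstraw (1), self-heal (1)
Species richness = number of distinct species = 11

11


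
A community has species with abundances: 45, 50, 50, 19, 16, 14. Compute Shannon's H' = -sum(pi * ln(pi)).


Total N = 45 + 50 + 50 + 19 + 16 + 14 = 194
Per-species terms:
  p = 45/194 = 0.231959; ln(p) = -1.461195; p*ln(p) = 0.231959 * (-1.461195) = -0.338937
  p = 50/194 = 0.257732; ln(p) = -1.355835; p*ln(p) = 0.257732 * (-1.355835) = -0.349442
  p = 50/194 = 0.257732; ln(p) = -1.355835; p*ln(p) = 0.257732 * (-1.355835) = -0.349442
  p = 19/194 = 0.097938; ln(p) = -2.323421; p*ln(p) = 0.097938 * (-2.323421) = -0.227551
  p = 16/194 = 0.082474; ln(p) = -2.495272; p*ln(p) = 0.082474 * (-2.495272) = -0.205795
  p = 14/194 = 0.072165; ln(p) = -2.628800; p*ln(p) = 0.072165 * (-2.628800) = -0.189707
sum(p*ln(p)) = (-0.338937) + (-0.349442) + (-0.349442) + (-0.227551) + (-0.205795) + (-0.189707) = -1.660874
H' = -(-1.660874) = 1.660874 ≈ 1.6609

1.6609


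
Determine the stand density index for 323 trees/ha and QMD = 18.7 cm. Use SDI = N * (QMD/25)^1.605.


QMD/25 = 18.7/25 = 0.748
(0.748)^1.605 = exp(1.605 * ln(0.748)) = exp(1.605 * (-0.290352)) = exp(-0.466015) = 0.627498
SDI = 323 * 0.627498 = 202.682 ≈ 203

203


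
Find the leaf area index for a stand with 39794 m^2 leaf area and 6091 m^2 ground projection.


LAI = 39794 / 6091 = 6.5332 ≈ 6.53

6.53


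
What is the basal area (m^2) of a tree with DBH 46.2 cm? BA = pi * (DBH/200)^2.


D/200 = 46.2/200 = 0.231 m
(D/200)^2 = 0.231^2 = 0.053361
BA = 3.141593 * 0.053361 = 0.167639 ≈ 0.1676 m^2

0.1676 m^2


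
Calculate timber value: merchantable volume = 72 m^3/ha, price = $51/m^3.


Value = 72 * 51 = $3672/ha

$3672/ha


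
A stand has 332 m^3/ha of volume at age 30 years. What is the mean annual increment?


MAI = 332 / 30 = 11.0667 ≈ 11.07 m^3/ha/yr

11.07 m^3/ha/yr


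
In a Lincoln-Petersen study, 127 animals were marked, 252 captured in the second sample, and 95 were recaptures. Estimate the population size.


N = M * C / R = 127 * 252 / 95 = 32004 / 95 = 336.88 ≈ 337

337 individuals


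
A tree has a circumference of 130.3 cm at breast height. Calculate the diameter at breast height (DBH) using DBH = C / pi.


DBH = C / pi = 130.3 / 3.141593 = 41.4758 ≈ 41.48 cm

41.48 cm


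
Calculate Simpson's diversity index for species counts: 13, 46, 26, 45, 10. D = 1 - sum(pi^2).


Total N = 13 + 46 + 26 + 45 + 10 = 140
Per-species terms:
  p = 13/140 = 0.092857; p^2 = 0.092857^2 = 0.008622
  p = 46/140 = 0.328571; p^2 = 0.328571^2 = 0.107959
  p = 26/140 = 0.185714; p^2 = 0.185714^2 = 0.034490
  p = 45/140 = 0.321429; p^2 = 0.321429^2 = 0.103317
  p = 10/140 = 0.071429; p^2 = 0.071429^2 = 0.005102
sum(p^2) = 0.008622 + 0.107959 + 0.034490 + 0.103317 + 0.005102 = 0.259490
D = 1 - 0.259490 = 0.740510 ≈ 0.7405

0.7405


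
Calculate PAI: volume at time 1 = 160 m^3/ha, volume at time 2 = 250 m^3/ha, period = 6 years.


PAI = (V2 - V1) / period = (250 - 160) / 6 = 90 / 6 = 15.00 m^3/ha/yr

15.00 m^3/ha/yr


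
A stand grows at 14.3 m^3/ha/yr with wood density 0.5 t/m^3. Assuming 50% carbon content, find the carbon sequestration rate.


C = 14.3 * 0.5 * 0.5 = 3.575 ≈ 3.58 t C/ha/yr

3.58 t C/ha/yr


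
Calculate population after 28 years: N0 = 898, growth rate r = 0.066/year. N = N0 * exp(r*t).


r*t = 0.066 * 28 = 1.848
exp(1.848) = 6.34711
N = 898 * 6.34711 = 5699.70 ≈ 5700

5700


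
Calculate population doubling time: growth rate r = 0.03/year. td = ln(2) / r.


td = ln(2) / 0.03 = 0.693147 / 0.03 = 23.1049 ≈ 23.1 years

23.1 years


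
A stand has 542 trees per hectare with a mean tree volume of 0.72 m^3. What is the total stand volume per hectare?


V_stand = 542 * 0.72 = 390.24 ≈ 390.2 m^3/ha

390.2 m^3/ha


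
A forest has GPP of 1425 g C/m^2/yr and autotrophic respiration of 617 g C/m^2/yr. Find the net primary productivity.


NPP = GPP - Ra = 1425 - 617 = 808 g C/m^2/yr

808 g C/m^2/yr


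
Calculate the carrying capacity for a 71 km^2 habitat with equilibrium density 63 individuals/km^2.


K = 63 * 71 = 4473 individuals

4473 individuals


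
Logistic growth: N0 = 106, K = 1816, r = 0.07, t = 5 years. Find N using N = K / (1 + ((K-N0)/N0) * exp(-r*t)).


(K - N0)/N0 = (1816 - 106)/106 = 1710/106 = 16.1321
r*t = 0.07 * 5 = 0.35; exp(-0.35) = 0.704688
16.1321 * 0.704688 = 11.3681
1 + 11.3681 = 12.3681
N = 1816 / 12.3681 = 146.829 ≈ 147

147


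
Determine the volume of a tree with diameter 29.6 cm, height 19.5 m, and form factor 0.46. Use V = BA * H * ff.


(D/200)^2 = (29.6/200)^2 = 0.148^2 = 0.021904
BA = 3.141593 * 0.021904 = 0.0688135 m^2
V = 0.0688135 * 19.5 * 0.46 = 0.617257 ≈ 0.617 m^3

0.617 m^3


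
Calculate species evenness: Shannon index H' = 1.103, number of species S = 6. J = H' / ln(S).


ln(6) = 1.79176
J = H' / ln(S) = 1.103 / 1.79176 = 0.615596 ≈ 0.6156

0.6156


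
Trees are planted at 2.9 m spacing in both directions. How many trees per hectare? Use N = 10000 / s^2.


N = 10000 / 2.9^2 = 10000 / 8.41 = 1189.06 ≈ 1189 trees/ha

1189 trees/ha


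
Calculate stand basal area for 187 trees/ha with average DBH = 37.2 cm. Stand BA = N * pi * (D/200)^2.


(D/200)^2 = (37.2/200)^2 = 0.186^2 = 0.034596
Individual BA = 3.141593 * 0.034596 = 0.108687 m^2
Stand BA = 187 * 0.108687 = 20.3245 ≈ 20.32 m^2/ha

20.32 m^2/ha


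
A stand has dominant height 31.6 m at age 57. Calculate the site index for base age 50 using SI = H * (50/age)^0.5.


50/57 = 0.877193
(0.877193)^0.5 = 0.936586
SI = 31.6 * 0.936586 = 29.5961 ≈ 29.6 m

29.6 m


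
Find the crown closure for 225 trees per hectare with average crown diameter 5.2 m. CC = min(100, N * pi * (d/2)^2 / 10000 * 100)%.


(d/2)^2 = (5.2/2)^2 = 2.6^2 = 6.76
Crown area = 3.141593 * 6.76 = 21.2372 m^2
N * area / 10000 * 100 = 225 * 21.2372 / 10000 * 100 = 47.7837
CC = min(100, 47.7837) = 47.7837 ≈ 47.8%

47.8%


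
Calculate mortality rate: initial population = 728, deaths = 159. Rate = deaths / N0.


Mortality rate = 159 / 728 = 0.218407 ≈ 0.2184

0.2184


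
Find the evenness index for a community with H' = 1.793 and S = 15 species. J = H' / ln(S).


ln(15) = 2.70805
J = H' / ln(S) = 1.793 / 2.70805 = 0.662100 ≈ 0.6621

0.6621


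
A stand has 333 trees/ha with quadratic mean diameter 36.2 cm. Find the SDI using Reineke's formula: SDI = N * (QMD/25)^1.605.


QMD/25 = 36.2/25 = 1.448
(1.448)^1.605 = exp(1.605 * ln(1.448)) = exp(1.605 * 0.370183) = exp(0.594144) = 1.81148
SDI = 333 * 1.81148 = 603.223 ≈ 603

603


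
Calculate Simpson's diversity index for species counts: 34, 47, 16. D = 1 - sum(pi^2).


Total N = 34 + 47 + 16 = 97
Per-species terms:
  p = 34/97 = 0.350515; p^2 = 0.350515^2 = 0.122861
  p = 47/97 = 0.484536; p^2 = 0.484536^2 = 0.234775
  p = 16/97 = 0.164948; p^2 = 0.164948^2 = 0.027208
sum(p^2) = 0.122861 + 0.234775 + 0.027208 = 0.384844
D = 1 - 0.384844 = 0.615156 ≈ 0.6152

0.6152


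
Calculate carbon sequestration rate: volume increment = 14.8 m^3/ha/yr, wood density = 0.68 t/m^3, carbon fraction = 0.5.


C = 14.8 * 0.68 * 0.5 = 5.032 ≈ 5.03 t C/ha/yr

5.03 t C/ha/yr


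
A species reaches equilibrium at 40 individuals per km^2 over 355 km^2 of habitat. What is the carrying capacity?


K = 40 * 355 = 14200 individuals

14200 individuals


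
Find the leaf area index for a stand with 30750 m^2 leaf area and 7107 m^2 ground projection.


LAI = 30750 / 7107 = 4.3267 ≈ 4.33

4.33


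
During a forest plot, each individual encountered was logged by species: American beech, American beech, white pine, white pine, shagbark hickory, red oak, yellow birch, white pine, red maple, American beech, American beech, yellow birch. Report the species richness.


Total individuals logged = 12
Distinct species (count of individuals): American beech (4), white pine (3), shagbark hickory (1), red oak (1), yellow birch (2), red maple (1)
Species richness = number of distinct species = 6

6


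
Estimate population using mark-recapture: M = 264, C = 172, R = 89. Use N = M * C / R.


N = M * C / R = 264 * 172 / 89 = 45408 / 89 = 510.20 ≈ 510

510 individuals


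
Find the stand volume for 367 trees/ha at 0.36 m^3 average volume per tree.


V_stand = 367 * 0.36 = 132.12 ≈ 132.1 m^3/ha

132.1 m^3/ha


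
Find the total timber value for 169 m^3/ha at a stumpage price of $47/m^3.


Value = 169 * 47 = $7943/ha

$7943/ha


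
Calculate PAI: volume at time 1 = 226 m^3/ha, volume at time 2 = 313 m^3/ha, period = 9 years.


PAI = (V2 - V1) / period = (313 - 226) / 9 = 87 / 9 = 9.6667 ≈ 9.67 m^3/ha/yr

9.67 m^3/ha/yr


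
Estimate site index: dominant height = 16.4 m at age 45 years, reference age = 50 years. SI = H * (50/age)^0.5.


50/45 = 1.11111
(1.11111)^0.5 = 1.05409
SI = 16.4 * 1.05409 = 17.2871 ≈ 17.3 m

17.3 m


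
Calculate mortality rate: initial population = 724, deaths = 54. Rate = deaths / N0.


Mortality rate = 54 / 724 = 0.074586 ≈ 0.0746

0.0746


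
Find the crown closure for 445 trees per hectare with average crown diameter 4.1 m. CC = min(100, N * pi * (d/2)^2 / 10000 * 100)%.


(d/2)^2 = (4.1/2)^2 = 2.05^2 = 4.2025
Crown area = 3.141593 * 4.2025 = 13.2025 m^2
N * area / 10000 * 100 = 445 * 13.2025 / 10000 * 100 = 58.7511
CC = min(100, 58.7511) = 58.7511 ≈ 58.8%

58.8%


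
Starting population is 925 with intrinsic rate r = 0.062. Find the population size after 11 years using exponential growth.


r*t = 0.062 * 11 = 0.682
exp(0.682) = 1.97783
N = 925 * 1.97783 = 1829.49 ≈ 1829

1829


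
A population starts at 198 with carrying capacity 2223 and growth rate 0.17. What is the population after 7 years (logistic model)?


(K - N0)/N0 = (2223 - 198)/198 = 2025/198 = 10.2273
r*t = 0.17 * 7 = 1.19; exp(-1.19) = 0.304221
10.2273 * 0.304221 = 3.11136
1 + 3.11136 = 4.11136
N = 2223 / 4.11136 = 540.697 ≈ 541

541


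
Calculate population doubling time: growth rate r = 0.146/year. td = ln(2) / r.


td = ln(2) / 0.146 = 0.693147 / 0.146 = 4.74758 ≈ 4.7 years

4.7 years


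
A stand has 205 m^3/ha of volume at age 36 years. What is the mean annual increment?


MAI = 205 / 36 = 5.6944 ≈ 5.69 m^3/ha/yr

5.69 m^3/ha/yr


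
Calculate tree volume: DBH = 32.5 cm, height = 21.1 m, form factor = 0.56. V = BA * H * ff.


(D/200)^2 = (32.5/200)^2 = 0.1625^2 = 0.02640625
BA = 3.141593 * 0.02640625 = 0.0829577 m^2
V = 0.0829577 * 21.1 * 0.56 = 0.980228 ≈ 0.980 m^3

0.980 m^3


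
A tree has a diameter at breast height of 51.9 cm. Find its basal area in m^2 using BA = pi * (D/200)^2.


D/200 = 51.9/200 = 0.2595 m
(D/200)^2 = 0.2595^2 = 0.06734025
BA = 3.141593 * 0.06734025 = 0.211556 ≈ 0.2116 m^2

0.2116 m^2


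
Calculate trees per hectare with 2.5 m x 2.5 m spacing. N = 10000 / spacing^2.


N = 10000 / 2.5^2 = 10000 / 6.25 = 1600.00 ≈ 1600 trees/ha

1600 trees/ha


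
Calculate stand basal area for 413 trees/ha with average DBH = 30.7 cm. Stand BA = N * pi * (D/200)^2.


(D/200)^2 = (30.7/200)^2 = 0.1535^2 = 0.02356225
Individual BA = 3.141593 * 0.02356225 = 0.0740230 m^2
Stand BA = 413 * 0.0740230 = 30.5715 ≈ 30.57 m^2/ha

30.57 m^2/ha


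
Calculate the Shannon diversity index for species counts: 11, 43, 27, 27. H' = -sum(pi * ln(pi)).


Total N = 11 + 43 + 27 + 27 = 108
Per-species terms:
  p = 11/108 = 0.101852; ln(p) = -2.284234; p*ln(p) = 0.101852 * (-2.284234) = -0.232654
  p = 43/108 = 0.398148; ln(p) = -0.920931; p*ln(p) = 0.398148 * (-0.920931) = -0.366667
  p = 27/108 = 0.250000; ln(p) = -1.386294; p*ln(p) = 0.250000 * (-1.386294) = -0.346574
  p = 27/108 = 0.250000; ln(p) = -1.386294; p*ln(p) = 0.250000 * (-1.386294) = -0.346574
sum(p*ln(p)) = (-0.232654) + (-0.366667) + (-0.346574) + (-0.346574) = -1.292469
H' = -(-1.292469) = 1.292469 ≈ 1.2925

1.2925


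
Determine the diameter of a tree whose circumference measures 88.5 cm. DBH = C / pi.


DBH = C / pi = 88.5 / 3.141593 = 28.1704 ≈ 28.17 cm

28.17 cm


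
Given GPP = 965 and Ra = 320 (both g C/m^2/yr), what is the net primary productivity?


NPP = GPP - Ra = 965 - 320 = 645 g C/m^2/yr

645 g C/m^2/yr


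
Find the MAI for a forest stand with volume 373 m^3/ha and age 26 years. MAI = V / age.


MAI = 373 / 26 = 14.3462 ≈ 14.35 m^3/ha/yr

14.35 m^3/ha/yr


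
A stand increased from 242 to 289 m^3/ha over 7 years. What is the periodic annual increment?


PAI = (V2 - V1) / period = (289 - 242) / 7 = 47 / 7 = 6.7143 ≈ 6.71 m^3/ha/yr

6.71 m^3/ha/yr


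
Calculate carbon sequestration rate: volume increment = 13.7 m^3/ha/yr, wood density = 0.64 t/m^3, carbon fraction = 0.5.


C = 13.7 * 0.64 * 0.5 = 4.384 ≈ 4.38 t C/ha/yr

4.38 t C/ha/yr


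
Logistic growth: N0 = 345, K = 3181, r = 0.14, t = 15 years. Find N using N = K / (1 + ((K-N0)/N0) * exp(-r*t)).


(K - N0)/N0 = (3181 - 345)/345 = 2836/345 = 8.22029
r*t = 0.14 * 15 = 2.1; exp(-2.1) = 0.122456
8.22029 * 0.122456 = 1.00662
1 + 1.00662 = 2.00662
N = 3181 / 2.00662 = 1585.25 ≈ 1585

1585


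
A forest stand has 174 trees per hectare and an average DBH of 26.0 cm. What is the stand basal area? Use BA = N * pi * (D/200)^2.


(D/200)^2 = (26.0/200)^2 = 0.13^2 = 0.0169
Individual BA = 3.141593 * 0.0169 = 0.0530929 m^2
Stand BA = 174 * 0.0530929 = 9.23816 ≈ 9.24 m^2/ha

9.24 m^2/ha


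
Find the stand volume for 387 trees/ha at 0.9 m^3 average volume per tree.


V_stand = 387 * 0.9 = 348.3 m^3/ha

348.3 m^3/ha


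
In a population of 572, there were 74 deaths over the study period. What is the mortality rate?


Mortality rate = 74 / 572 = 0.129371 ≈ 0.1294

0.1294


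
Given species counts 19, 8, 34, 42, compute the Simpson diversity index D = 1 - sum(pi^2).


Total N = 19 + 8 + 34 + 42 = 103
Per-species terms:
  p = 19/103 = 0.184466; p^2 = 0.184466^2 = 0.034028
  p = 8/103 = 0.077670; p^2 = 0.077670^2 = 0.006033
  p = 34/103 = 0.330097; p^2 = 0.330097^2 = 0.108964
  p = 42/103 = 0.407767; p^2 = 0.407767^2 = 0.166274
sum(p^2) = 0.034028 + 0.006033 + 0.108964 + 0.166274 = 0.315299
D = 1 - 0.315299 = 0.684701 ≈ 0.6847

0.6847


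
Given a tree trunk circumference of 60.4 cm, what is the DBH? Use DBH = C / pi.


DBH = C / pi = 60.4 / 3.141593 = 19.2259 ≈ 19.23 cm

19.23 cm


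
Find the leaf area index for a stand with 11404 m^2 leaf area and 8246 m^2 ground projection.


LAI = 11404 / 8246 = 1.3830 ≈ 1.38

1.38


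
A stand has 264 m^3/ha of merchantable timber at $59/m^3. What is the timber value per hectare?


Value = 264 * 59 = $15576/ha

$15576/ha


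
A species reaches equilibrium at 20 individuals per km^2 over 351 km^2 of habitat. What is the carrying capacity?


K = 20 * 351 = 7020 individuals

7020 individuals


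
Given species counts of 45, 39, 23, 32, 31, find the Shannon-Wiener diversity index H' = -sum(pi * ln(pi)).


Total N = 45 + 39 + 23 + 32 + 31 = 170
Per-species terms:
  p = 45/170 = 0.264706; ln(p) = -1.329136; p*ln(p) = 0.264706 * (-1.329136) = -0.351830
  p = 39/170 = 0.229412; ln(p) = -1.472236; p*ln(p) = 0.229412 * (-1.472236) = -0.337749
  p = 23/170 = 0.135294; ln(p) = -2.000305; p*ln(p) = 0.135294 * (-2.000305) = -0.270629
  p = 32/170 = 0.188235; ln(p) = -1.670064; p*ln(p) = 0.188235 * (-1.670064) = -0.314364
  p = 31/170 = 0.182353; ln(p) = -1.701811; p*ln(p) = 0.182353 * (-1.701811) = -0.310330
sum(p*ln(p)) = (-0.351830) + (-0.337749) + (-0.270629) + (-0.314364) + (-0.310330) = -1.584902
H' = -(-1.584902) = 1.584902 ≈ 1.5849

1.5849


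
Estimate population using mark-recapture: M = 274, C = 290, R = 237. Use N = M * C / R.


N = M * C / R = 274 * 290 / 237 = 79460 / 237 = 335.27 ≈ 335

335 individuals


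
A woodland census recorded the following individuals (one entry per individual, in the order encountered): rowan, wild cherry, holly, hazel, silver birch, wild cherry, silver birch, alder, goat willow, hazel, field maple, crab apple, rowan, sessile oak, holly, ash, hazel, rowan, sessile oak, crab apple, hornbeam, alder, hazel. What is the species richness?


Total individuals logged = 23
Distinct species (count of individuals): rowan (3), wild cherry (2), holly (2), hazel (4), silver birch (2), alder (2), goat willow (1), field maple (1), crab apple (2), sessile oak (2), ash (1), hornbeam (1)
Species richness = number of distinct species = 12

12


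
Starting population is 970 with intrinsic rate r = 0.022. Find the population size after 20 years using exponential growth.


r*t = 0.022 * 20 = 0.44
exp(0.44) = 1.55271
N = 970 * 1.55271 = 1506.13 ≈ 1506

1506


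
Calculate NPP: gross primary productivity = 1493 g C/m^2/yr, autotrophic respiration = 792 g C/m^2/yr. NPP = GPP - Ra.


NPP = GPP - Ra = 1493 - 792 = 701 g C/m^2/yr

701 g C/m^2/yr


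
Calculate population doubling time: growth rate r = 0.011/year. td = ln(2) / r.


td = ln(2) / 0.011 = 0.693147 / 0.011 = 63.0134 ≈ 63.0 years

63.0 years


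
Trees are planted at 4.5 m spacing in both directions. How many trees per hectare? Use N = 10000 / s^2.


N = 10000 / 4.5^2 = 10000 / 20.25 = 493.827 ≈ 494 trees/ha

494 trees/ha


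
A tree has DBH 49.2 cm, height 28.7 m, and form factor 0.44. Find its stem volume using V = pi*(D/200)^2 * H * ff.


(D/200)^2 = (49.2/200)^2 = 0.246^2 = 0.060516
BA = 3.141593 * 0.060516 = 0.190117 m^2
V = 0.190117 * 28.7 * 0.44 = 2.40080 ≈ 2.401 m^3

2.401 m^3


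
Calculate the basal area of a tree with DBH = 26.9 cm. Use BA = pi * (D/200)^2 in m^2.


D/200 = 26.9/200 = 0.1345 m
(D/200)^2 = 0.1345^2 = 0.01809025
BA = 3.141593 * 0.01809025 = 0.0568322 ≈ 0.0568 m^2

0.0568 m^2


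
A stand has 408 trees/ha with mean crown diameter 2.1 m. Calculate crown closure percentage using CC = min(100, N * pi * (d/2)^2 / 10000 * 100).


(d/2)^2 = (2.1/2)^2 = 1.05^2 = 1.1025
Crown area = 3.141593 * 1.1025 = 3.46361 m^2
N * area / 10000 * 100 = 408 * 3.46361 / 10000 * 100 = 14.1315
CC = min(100, 14.1315) = 14.1315 ≈ 14.1%

14.1%


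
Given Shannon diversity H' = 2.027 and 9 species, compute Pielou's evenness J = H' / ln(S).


ln(9) = 2.19722
J = H' / ln(S) = 2.027 / 2.19722 = 0.922529 ≈ 0.9225

0.9225


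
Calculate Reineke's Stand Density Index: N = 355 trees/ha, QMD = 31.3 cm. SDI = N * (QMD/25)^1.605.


QMD/25 = 31.3/25 = 1.252
(1.252)^1.605 = exp(1.605 * ln(1.252)) = exp(1.605 * 0.224742) = exp(0.360711) = 1.43435
SDI = 355 * 1.43435 = 509.194 ≈ 509

509


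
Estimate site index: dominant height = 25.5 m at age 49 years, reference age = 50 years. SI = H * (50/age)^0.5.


50/49 = 1.02041
(1.02041)^0.5 = 1.01015
SI = 25.5 * 1.01015 = 25.7588 ≈ 25.8 m

25.8 m


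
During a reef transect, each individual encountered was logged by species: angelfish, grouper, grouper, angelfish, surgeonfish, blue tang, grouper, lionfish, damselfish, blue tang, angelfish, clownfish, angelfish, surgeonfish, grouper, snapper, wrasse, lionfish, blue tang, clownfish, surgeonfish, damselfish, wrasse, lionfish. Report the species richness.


Total individuals logged = 24
Distinct species (count of individuals): angelfish (4), grouper (4), surgeonfish (3), blue tang (3), lionfish (3), damselfish (2), clownfish (2), snapper (1), wrasse (2)
Species richness = number of distinct species = 9

9


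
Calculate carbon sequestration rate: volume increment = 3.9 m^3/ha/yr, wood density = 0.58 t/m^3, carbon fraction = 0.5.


C = 3.9 * 0.58 * 0.5 = 1.131 ≈ 1.13 t C/ha/yr

1.13 t C/ha/yr


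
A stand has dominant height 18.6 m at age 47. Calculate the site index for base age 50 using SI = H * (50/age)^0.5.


50/47 = 1.06383
(1.06383)^0.5 = 1.03142
SI = 18.6 * 1.03142 = 19.1844 ≈ 19.2 m

19.2 m


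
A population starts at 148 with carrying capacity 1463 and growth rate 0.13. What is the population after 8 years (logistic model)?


(K - N0)/N0 = (1463 - 148)/148 = 1315/148 = 8.88514
r*t = 0.13 * 8 = 1.04; exp(-1.04) = 0.353455
8.88514 * 0.353455 = 3.14050
1 + 3.14050 = 4.14050
N = 1463 / 4.14050 = 353.339 ≈ 353

353


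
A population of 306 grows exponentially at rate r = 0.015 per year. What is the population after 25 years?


r*t = 0.015 * 25 = 0.375
exp(0.375) = 1.45499
N = 306 * 1.45499 = 445.227 ≈ 445

445


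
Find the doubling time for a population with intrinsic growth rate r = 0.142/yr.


td = ln(2) / 0.142 = 0.693147 / 0.142 = 4.88132 ≈ 4.9 years

4.9 years


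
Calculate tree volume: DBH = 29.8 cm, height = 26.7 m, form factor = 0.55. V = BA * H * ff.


(D/200)^2 = (29.8/200)^2 = 0.149^2 = 0.022201
BA = 3.141593 * 0.022201 = 0.0697465 m^2
V = 0.0697465 * 26.7 * 0.55 = 1.02423 ≈ 1.024 m^3

1.024 m^3


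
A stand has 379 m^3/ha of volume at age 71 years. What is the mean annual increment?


MAI = 379 / 71 = 5.3380 ≈ 5.34 m^3/ha/yr

5.34 m^3/ha/yr


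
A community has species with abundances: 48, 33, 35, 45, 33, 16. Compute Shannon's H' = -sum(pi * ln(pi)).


Total N = 48 + 33 + 35 + 45 + 33 + 16 = 210
Per-species terms:
  p = 48/210 = 0.228571; ln(p) = -1.475908; p*ln(p) = 0.228571 * (-1.475908) = -0.337350
  p = 33/210 = 0.157143; ln(p) = -1.850599; p*ln(p) = 0.157143 * (-1.850599) = -0.290809
  p = 35/210 = 0.166667; ln(p) = -1.791757; p*ln(p) = 0.166667 * (-1.791757) = -0.298627
  p = 45/210 = 0.214286; ln(p) = -1.540444; p*ln(p) = 0.214286 * (-1.540444) = -0.330096
  p = 33/210 = 0.157143; ln(p) = -1.850599; p*ln(p) = 0.157143 * (-1.850599) = -0.290809
  p = 16/210 = 0.076190; ln(p) = -2.574525; p*ln(p) = 0.076190 * (-2.574525) = -0.196153
sum(p*ln(p)) = (-0.337350) + (-0.290809) + (-0.298627) + (-0.330096) + (-0.290809) + (-0.196153) = -1.743844
H' = -(-1.743844) = 1.743844 ≈ 1.7438

1.7438
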